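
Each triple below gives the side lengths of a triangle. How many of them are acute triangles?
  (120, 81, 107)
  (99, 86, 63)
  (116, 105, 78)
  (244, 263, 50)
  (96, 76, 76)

4

(120,81,107): 81²+107² = 18010 > 14400 = 120² → acute
(99,86,63): 63²+86² = 11365 > 9801 = 99² → acute
(116,105,78): 78²+105² = 17109 > 13456 = 116² → acute
(244,263,50): 50²+244² = 62036 < 69169 = 263² → obtuse
(96,76,76): 76²+76² = 11552 > 9216 = 96² → acute
4 of the 5 are acute.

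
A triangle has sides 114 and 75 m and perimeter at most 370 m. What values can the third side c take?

39 < c ≤ 181 m

Triangle inequality alone gives 39 < c < 189.
The perimeter condition gives c ≤ 370 − 114 − 75 = 181.
Intersecting the two: 39 < c ≤ 181.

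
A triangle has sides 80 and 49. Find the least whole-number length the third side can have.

32

The third side must be strictly greater than |80 − 49| = 31.
The smallest integer above 31 is 32.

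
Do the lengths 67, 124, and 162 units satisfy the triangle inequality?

Yes

The longest side is 162, and the other two sum to 191.
Since 191 > 162, the triangle inequality holds.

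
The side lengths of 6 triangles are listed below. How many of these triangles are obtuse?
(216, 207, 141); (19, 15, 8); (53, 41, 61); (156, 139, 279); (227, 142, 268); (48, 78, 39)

(216,207,141): 141²+207² = 62730 > 46656 = 216² → acute
(19,15,8): 8²+15² = 289 < 361 = 19² → obtuse
(53,41,61): 41²+53² = 4490 > 3721 = 61² → acute
(156,139,279): 139²+156² = 43657 < 77841 = 279² → obtuse
(227,142,268): 142²+227² = 71693 < 71824 = 268² → obtuse
(48,78,39): 39²+48² = 3825 < 6084 = 78² → obtuse
4 of the 6 are obtuse.

4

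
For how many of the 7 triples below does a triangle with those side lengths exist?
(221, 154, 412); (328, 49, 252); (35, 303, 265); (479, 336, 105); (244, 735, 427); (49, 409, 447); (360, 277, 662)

1

(154,221,412): 154+221 ≤ 412 → not valid
(49,252,328): 49+252 ≤ 328 → not valid
(35,265,303): 35+265 ≤ 303 → not valid
(105,336,479): 105+336 ≤ 479 → not valid
(244,427,735): 244+427 ≤ 735 → not valid
(49,409,447): 49+409 > 447 → valid
(277,360,662): 277+360 ≤ 662 → not valid
1 of the 7 triples forms a triangle.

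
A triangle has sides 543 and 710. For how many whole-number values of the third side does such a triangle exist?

1085

The third side lies in the open interval (167, 1253).
Integers from 168 to 1252 inclusive: 1252 − 168 + 1 = 1085.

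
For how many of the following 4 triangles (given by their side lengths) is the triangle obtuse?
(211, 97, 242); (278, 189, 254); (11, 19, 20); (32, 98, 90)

(211,97,242): 97²+211² = 53930 < 58564 = 242² → obtuse
(278,189,254): 189²+254² = 100237 > 77284 = 278² → acute
(11,19,20): 11²+19² = 482 > 400 = 20² → acute
(32,98,90): 32²+90² = 9124 < 9604 = 98² → obtuse
2 of the 4 are obtuse.

2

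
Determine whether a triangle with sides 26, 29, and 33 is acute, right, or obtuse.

acute

Compare the square of the longest side to the sum of squares of the other two: 26² + 29² = 1517 > 1089 = 33².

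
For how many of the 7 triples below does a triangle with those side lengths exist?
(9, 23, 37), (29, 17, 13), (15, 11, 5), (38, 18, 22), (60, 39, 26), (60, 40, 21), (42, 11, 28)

(9,23,37): 9+23 ≤ 37 → not valid
(13,17,29): 13+17 > 29 → valid
(5,11,15): 5+11 > 15 → valid
(18,22,38): 18+22 > 38 → valid
(26,39,60): 26+39 > 60 → valid
(21,40,60): 21+40 > 60 → valid
(11,28,42): 11+28 ≤ 42 → not valid
5 of the 7 triples form a triangle.

5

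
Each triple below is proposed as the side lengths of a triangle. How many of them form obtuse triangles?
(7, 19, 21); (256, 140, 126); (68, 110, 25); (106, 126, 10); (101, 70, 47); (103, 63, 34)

(7,19,21): 7²+19² = 410 < 441 = 21² → obtuse
(256,140,126): 126²+140² = 35476 < 65536 = 256² → obtuse
(68,110,25): 25+68 ≤ 110, not a triangle
(106,126,10): 10+106 ≤ 126, not a triangle
(101,70,47): 47²+70² = 7109 < 10201 = 101² → obtuse
(103,63,34): 34+63 ≤ 103, not a triangle
3 of the 6 are obtuse.

3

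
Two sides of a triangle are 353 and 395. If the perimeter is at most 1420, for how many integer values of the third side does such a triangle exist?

Triangle inequality: 42 < x < 748. Perimeter ≤ 1420 gives x ≤ 1420 − 353 − 395 = 672.
So 42 < x ≤ 672; integers 43 through 672: 630 values.

630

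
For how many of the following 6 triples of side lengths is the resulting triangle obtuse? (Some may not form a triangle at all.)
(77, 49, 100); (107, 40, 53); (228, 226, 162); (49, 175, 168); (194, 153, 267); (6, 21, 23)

3

(77,49,100): 49²+77² = 8330 < 10000 = 100² → obtuse
(107,40,53): 40+53 ≤ 107, not a triangle
(228,226,162): 162²+226² = 77320 > 51984 = 228² → acute
(49,175,168): 49²+168² = 30625 = 175² → right
(194,153,267): 153²+194² = 61045 < 71289 = 267² → obtuse
(6,21,23): 6²+21² = 477 < 529 = 23² → obtuse
3 of the 6 are obtuse.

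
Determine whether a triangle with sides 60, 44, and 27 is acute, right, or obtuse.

obtuse

Compare the square of the longest side to the sum of squares of the other two: 27² + 44² = 2665 < 3600 = 60².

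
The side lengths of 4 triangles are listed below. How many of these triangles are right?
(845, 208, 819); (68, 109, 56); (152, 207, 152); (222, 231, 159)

1

(845,208,819): 208²+819² = 714025 = 845² → right
(68,109,56): 56²+68² = 7760 < 11881 = 109² → obtuse
(152,207,152): 152²+152² = 46208 > 42849 = 207² → acute
(222,231,159): 159²+222² = 74565 > 53361 = 231² → acute
1 of the 4 is right.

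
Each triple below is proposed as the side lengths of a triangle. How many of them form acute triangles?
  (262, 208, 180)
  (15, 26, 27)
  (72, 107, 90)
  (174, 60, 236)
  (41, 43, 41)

(262,208,180): 180²+208² = 75664 > 68644 = 262² → acute
(15,26,27): 15²+26² = 901 > 729 = 27² → acute
(72,107,90): 72²+90² = 13284 > 11449 = 107² → acute
(174,60,236): 60+174 ≤ 236, not a triangle
(41,43,41): 41²+41² = 3362 > 1849 = 43² → acute
4 of the 5 are acute.

4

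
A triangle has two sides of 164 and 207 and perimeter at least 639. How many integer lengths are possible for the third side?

103

Triangle inequality: 43 < x < 371. Perimeter ≥ 639 gives x ≥ 639 − 164 − 207 = 268.
So 268 ≤ x < 371; integers 268 through 370: 103 values.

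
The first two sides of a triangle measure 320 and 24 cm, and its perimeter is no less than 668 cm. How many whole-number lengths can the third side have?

20

Triangle inequality: 296 < x < 344. Perimeter ≥ 668 gives x ≥ 668 − 320 − 24 = 324.
So 324 ≤ x < 344; integers 324 through 343: 20 values.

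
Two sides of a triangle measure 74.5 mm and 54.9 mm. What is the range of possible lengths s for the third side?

19.6 < s < 129.4

By the triangle inequality, s must be less than 74.5 + 54.9 = 129.4 and greater than |74.5 − 54.9| = 19.6.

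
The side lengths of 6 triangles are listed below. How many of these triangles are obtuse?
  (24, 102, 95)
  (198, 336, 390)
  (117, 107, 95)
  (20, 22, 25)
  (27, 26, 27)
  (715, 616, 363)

(24,102,95): 24²+95² = 9601 < 10404 = 102² → obtuse
(198,336,390): 198²+336² = 152100 = 390² → right
(117,107,95): 95²+107² = 20474 > 13689 = 117² → acute
(20,22,25): 20²+22² = 884 > 625 = 25² → acute
(27,26,27): 26²+27² = 1405 > 729 = 27² → acute
(715,616,363): 363²+616² = 511225 = 715² → right
1 of the 6 is obtuse.

1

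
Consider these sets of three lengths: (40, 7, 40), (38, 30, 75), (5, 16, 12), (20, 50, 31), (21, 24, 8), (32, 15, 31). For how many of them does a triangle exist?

5

(7,40,40): 7+40 > 40 → valid
(30,38,75): 30+38 ≤ 75 → not valid
(5,12,16): 5+12 > 16 → valid
(20,31,50): 20+31 > 50 → valid
(8,21,24): 8+21 > 24 → valid
(15,31,32): 15+31 > 32 → valid
5 of the 6 triples form a triangle.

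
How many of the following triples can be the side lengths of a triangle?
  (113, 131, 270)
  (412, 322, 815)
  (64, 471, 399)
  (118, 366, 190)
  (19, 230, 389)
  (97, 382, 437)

1

(113,131,270): 113+131 ≤ 270 → not valid
(322,412,815): 322+412 ≤ 815 → not valid
(64,399,471): 64+399 ≤ 471 → not valid
(118,190,366): 118+190 ≤ 366 → not valid
(19,230,389): 19+230 ≤ 389 → not valid
(97,382,437): 97+382 > 437 → valid
1 of the 6 triples forms a triangle.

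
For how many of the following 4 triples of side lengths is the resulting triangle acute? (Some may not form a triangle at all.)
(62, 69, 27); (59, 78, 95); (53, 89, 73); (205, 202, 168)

3

(62,69,27): 27²+62² = 4573 < 4761 = 69² → obtuse
(59,78,95): 59²+78² = 9565 > 9025 = 95² → acute
(53,89,73): 53²+73² = 8138 > 7921 = 89² → acute
(205,202,168): 168²+202² = 69028 > 42025 = 205² → acute
3 of the 4 are acute.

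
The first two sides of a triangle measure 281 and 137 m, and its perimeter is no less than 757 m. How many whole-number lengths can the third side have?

Triangle inequality: 144 < x < 418. Perimeter ≥ 757 gives x ≥ 757 − 281 − 137 = 339.
So 339 ≤ x < 418; integers 339 through 417: 79 values.

79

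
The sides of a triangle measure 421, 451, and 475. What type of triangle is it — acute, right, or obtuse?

Compare the square of the longest side to the sum of squares of the other two: 421² + 451² = 380642 > 225625 = 475².

acute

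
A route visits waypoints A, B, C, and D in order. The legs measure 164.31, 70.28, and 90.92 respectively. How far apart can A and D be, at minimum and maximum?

The maximum is all hops collinear in one direction: 164.31 + 70.28 + 90.92 = 325.51.
The longest hop is 164.31; the others sum to 161.20. Folding the others back against it leaves at least 164.31 − 161.20 = 3.11.

3.11 ≤ AD ≤ 325.51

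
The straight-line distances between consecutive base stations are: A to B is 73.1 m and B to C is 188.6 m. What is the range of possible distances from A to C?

By the triangle inequality, |73.1 − 188.6| ≤ AC ≤ 73.1 + 188.6.

115.5 ≤ AC ≤ 261.7 m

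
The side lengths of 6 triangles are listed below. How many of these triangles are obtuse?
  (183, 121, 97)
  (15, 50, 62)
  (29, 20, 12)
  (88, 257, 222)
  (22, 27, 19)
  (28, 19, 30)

4

(183,121,97): 97²+121² = 24050 < 33489 = 183² → obtuse
(15,50,62): 15²+50² = 2725 < 3844 = 62² → obtuse
(29,20,12): 12²+20² = 544 < 841 = 29² → obtuse
(88,257,222): 88²+222² = 57028 < 66049 = 257² → obtuse
(22,27,19): 19²+22² = 845 > 729 = 27² → acute
(28,19,30): 19²+28² = 1145 > 900 = 30² → acute
4 of the 6 are obtuse.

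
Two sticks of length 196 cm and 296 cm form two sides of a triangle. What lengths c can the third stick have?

100 < c < 492

By the triangle inequality, c must be less than 196 + 296 = 492 and greater than |196 − 296| = 100.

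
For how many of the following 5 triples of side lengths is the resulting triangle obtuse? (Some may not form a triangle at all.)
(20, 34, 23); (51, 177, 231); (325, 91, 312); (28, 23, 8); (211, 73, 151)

(20,34,23): 20²+23² = 929 < 1156 = 34² → obtuse
(51,177,231): 51+177 ≤ 231, not a triangle
(325,91,312): 91²+312² = 105625 = 325² → right
(28,23,8): 8²+23² = 593 < 784 = 28² → obtuse
(211,73,151): 73²+151² = 28130 < 44521 = 211² → obtuse
3 of the 5 are obtuse.

3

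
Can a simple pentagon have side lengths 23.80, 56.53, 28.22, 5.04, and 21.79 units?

A pentagon exists iff every side is shorter than the sum of the others — equivalently, the longest side is less than the sum of the rest.
Longest side 56.53 < 78.85 (sum of the remaining 4), so yes.

Yes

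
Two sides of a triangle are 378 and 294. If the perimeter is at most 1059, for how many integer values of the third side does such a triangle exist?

303

Triangle inequality: 84 < x < 672. Perimeter ≤ 1059 gives x ≤ 1059 − 378 − 294 = 387.
So 84 < x ≤ 387; integers 85 through 387: 303 values.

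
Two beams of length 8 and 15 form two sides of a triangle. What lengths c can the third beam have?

7 < c < 23

By the triangle inequality, c must be less than 8 + 15 = 23 and greater than |8 − 15| = 7.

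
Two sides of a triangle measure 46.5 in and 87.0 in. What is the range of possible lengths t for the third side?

By the triangle inequality, t must be less than 46.5 + 87.0 = 133.5 and greater than |46.5 − 87.0| = 40.5.

40.5 < t < 133.5 (in)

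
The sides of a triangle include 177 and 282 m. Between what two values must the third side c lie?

105 < c < 459

By the triangle inequality, c must be less than 177 + 282 = 459 and greater than |177 − 282| = 105.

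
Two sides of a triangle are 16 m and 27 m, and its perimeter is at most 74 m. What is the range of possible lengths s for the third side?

Triangle inequality alone gives 11 < s < 43.
The perimeter condition gives s ≤ 74 − 16 − 27 = 31.
Intersecting the two: 11 < s ≤ 31.

11 < s ≤ 31 m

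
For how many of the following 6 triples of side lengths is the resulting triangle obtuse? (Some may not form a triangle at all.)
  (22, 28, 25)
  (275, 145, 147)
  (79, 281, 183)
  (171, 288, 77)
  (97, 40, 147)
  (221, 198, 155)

(22,28,25): 22²+25² = 1109 > 784 = 28² → acute
(275,145,147): 145²+147² = 42634 < 75625 = 275² → obtuse
(79,281,183): 79+183 ≤ 281, not a triangle
(171,288,77): 77+171 ≤ 288, not a triangle
(97,40,147): 40+97 ≤ 147, not a triangle
(221,198,155): 155²+198² = 63229 > 48841 = 221² → acute
1 of the 6 is obtuse.

1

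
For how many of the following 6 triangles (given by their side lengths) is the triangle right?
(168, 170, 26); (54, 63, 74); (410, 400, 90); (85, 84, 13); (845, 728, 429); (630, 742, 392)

(168,170,26): 26²+168² = 28900 = 170² → right
(54,63,74): 54²+63² = 6885 > 5476 = 74² → acute
(410,400,90): 90²+400² = 168100 = 410² → right
(85,84,13): 13²+84² = 7225 = 85² → right
(845,728,429): 429²+728² = 714025 = 845² → right
(630,742,392): 392²+630² = 550564 = 742² → right
5 of the 6 are right.

5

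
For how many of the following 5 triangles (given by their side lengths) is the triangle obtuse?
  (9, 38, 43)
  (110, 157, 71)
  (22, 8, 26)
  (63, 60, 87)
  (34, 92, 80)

(9,38,43): 9²+38² = 1525 < 1849 = 43² → obtuse
(110,157,71): 71²+110² = 17141 < 24649 = 157² → obtuse
(22,8,26): 8²+22² = 548 < 676 = 26² → obtuse
(63,60,87): 60²+63² = 7569 = 87² → right
(34,92,80): 34²+80² = 7556 < 8464 = 92² → obtuse
4 of the 5 are obtuse.

4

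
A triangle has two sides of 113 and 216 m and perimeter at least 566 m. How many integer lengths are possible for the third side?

Triangle inequality: 103 < x < 329. Perimeter ≥ 566 gives x ≥ 566 − 113 − 216 = 237.
So 237 ≤ x < 329; integers 237 through 328: 92 values.

92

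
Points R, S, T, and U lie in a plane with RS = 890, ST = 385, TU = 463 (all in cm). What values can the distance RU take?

The maximum is all hops collinear in one direction: 890 + 385 + 463 = 1738.
The longest hop is 890; the others sum to 848. Folding the others back against it leaves at least 890 − 848 = 42.

42 ≤ RU ≤ 1738 cm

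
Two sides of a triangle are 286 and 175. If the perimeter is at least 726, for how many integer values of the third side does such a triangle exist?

Triangle inequality: 111 < x < 461. Perimeter ≥ 726 gives x ≥ 726 − 286 − 175 = 265.
So 265 ≤ x < 461; integers 265 through 460: 196 values.

196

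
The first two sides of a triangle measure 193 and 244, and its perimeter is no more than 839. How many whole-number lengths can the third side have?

Triangle inequality: 51 < x < 437. Perimeter ≤ 839 gives x ≤ 839 − 193 − 244 = 402.
So 51 < x ≤ 402; integers 52 through 402: 351 values.

351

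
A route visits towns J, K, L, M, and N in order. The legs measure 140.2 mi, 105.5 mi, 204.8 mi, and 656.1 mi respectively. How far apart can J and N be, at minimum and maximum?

205.6 ≤ JN ≤ 1106.6 mi

The maximum is all hops collinear in one direction: 140.2 + 105.5 + 204.8 + 656.1 = 1106.6.
The longest hop is 656.1; the others sum to 450.5. Folding the others back against it leaves at least 656.1 − 450.5 = 205.6.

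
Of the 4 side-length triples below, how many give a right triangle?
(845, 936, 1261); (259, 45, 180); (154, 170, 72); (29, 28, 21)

(845,936,1261): 845²+936² = 1590121 = 1261² → right
(259,45,180): 45+180 ≤ 259, not a triangle
(154,170,72): 72²+154² = 28900 = 170² → right
(29,28,21): 21²+28² = 1225 > 841 = 29² → acute
2 of the 4 are right.

2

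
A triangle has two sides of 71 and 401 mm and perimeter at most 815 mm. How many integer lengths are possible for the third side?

13

Triangle inequality: 330 < x < 472. Perimeter ≤ 815 gives x ≤ 815 − 71 − 401 = 343.
So 330 < x ≤ 343; integers 331 through 343: 13 values.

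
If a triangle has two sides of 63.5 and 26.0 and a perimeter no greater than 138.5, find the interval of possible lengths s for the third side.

Triangle inequality alone gives 37.5 < s < 89.5.
The perimeter condition gives s ≤ 138.5 − 63.5 − 26.0 = 49.0.
Intersecting the two: 37.5 < s ≤ 49.0.

37.5 < s ≤ 49.0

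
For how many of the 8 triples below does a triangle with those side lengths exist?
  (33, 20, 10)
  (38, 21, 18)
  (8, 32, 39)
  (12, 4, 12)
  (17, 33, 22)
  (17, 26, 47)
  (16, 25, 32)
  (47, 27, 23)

6

(10,20,33): 10+20 ≤ 33 → not valid
(18,21,38): 18+21 > 38 → valid
(8,32,39): 8+32 > 39 → valid
(4,12,12): 4+12 > 12 → valid
(17,22,33): 17+22 > 33 → valid
(17,26,47): 17+26 ≤ 47 → not valid
(16,25,32): 16+25 > 32 → valid
(23,27,47): 23+27 > 47 → valid
6 of the 8 triples form a triangle.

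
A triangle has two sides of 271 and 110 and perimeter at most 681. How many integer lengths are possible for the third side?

Triangle inequality: 161 < x < 381. Perimeter ≤ 681 gives x ≤ 681 − 271 − 110 = 300.
So 161 < x ≤ 300; integers 162 through 300: 139 values.

139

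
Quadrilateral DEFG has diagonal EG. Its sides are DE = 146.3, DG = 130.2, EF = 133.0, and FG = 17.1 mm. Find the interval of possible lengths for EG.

From triangle DEG: |146.3 − 130.2| < EG < 146.3 + 130.2, i.e. 16.1 < EG < 276.5.
From triangle FEG: 115.9 < EG < 150.1.
Both must hold, so EG lies in the intersection.

115.9 < EG < 150.1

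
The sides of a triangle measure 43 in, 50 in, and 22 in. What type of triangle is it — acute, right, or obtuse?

obtuse

Compare the square of the longest side to the sum of squares of the other two: 22² + 43² = 2333 < 2500 = 50².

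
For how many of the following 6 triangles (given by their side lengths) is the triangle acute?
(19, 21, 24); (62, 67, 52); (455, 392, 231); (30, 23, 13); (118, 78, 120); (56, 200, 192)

(19,21,24): 19²+21² = 802 > 576 = 24² → acute
(62,67,52): 52²+62² = 6548 > 4489 = 67² → acute
(455,392,231): 231²+392² = 207025 = 455² → right
(30,23,13): 13²+23² = 698 < 900 = 30² → obtuse
(118,78,120): 78²+118² = 20008 > 14400 = 120² → acute
(56,200,192): 56²+192² = 40000 = 200² → right
3 of the 6 are acute.

3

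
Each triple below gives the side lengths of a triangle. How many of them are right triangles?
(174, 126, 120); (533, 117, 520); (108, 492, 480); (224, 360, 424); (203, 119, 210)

(174,126,120): 120²+126² = 30276 = 174² → right
(533,117,520): 117²+520² = 284089 = 533² → right
(108,492,480): 108²+480² = 242064 = 492² → right
(224,360,424): 224²+360² = 179776 = 424² → right
(203,119,210): 119²+203² = 55370 > 44100 = 210² → acute
4 of the 5 are right.

4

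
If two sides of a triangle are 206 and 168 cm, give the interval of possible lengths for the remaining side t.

By the triangle inequality, t must be less than 206 + 168 = 374 and greater than |206 − 168| = 38.

38 < t < 374 (cm)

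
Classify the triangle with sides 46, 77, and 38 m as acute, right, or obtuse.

Compare the square of the longest side to the sum of squares of the other two: 38² + 46² = 3560 < 5929 = 77².

obtuse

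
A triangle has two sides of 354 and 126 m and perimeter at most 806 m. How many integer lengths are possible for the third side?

98

Triangle inequality: 228 < x < 480. Perimeter ≤ 806 gives x ≤ 806 − 354 − 126 = 326.
So 228 < x ≤ 326; integers 229 through 326: 98 values.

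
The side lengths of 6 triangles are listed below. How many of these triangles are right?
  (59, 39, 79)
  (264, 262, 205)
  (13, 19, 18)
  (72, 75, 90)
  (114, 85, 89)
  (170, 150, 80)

(59,39,79): 39²+59² = 5002 < 6241 = 79² → obtuse
(264,262,205): 205²+262² = 110669 > 69696 = 264² → acute
(13,19,18): 13²+18² = 493 > 361 = 19² → acute
(72,75,90): 72²+75² = 10809 > 8100 = 90² → acute
(114,85,89): 85²+89² = 15146 > 12996 = 114² → acute
(170,150,80): 80²+150² = 28900 = 170² → right
1 of the 6 is right.

1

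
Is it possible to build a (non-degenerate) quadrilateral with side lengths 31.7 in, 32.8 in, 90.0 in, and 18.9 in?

For a quadrilateral, each side must be shorter than the sum of the others.
Here the longest side is 90.0, but the remaining 3 sides sum to only 83.4.

No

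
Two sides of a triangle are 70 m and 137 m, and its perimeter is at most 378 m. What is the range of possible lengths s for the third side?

Triangle inequality alone gives 67 < s < 207.
The perimeter condition gives s ≤ 378 − 70 − 137 = 171.
Intersecting the two: 67 < s ≤ 171.

67 < s ≤ 171 m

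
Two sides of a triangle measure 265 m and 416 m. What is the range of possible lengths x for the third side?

By the triangle inequality, x must be less than 265 + 416 = 681 and greater than |265 − 416| = 151.

151 < x < 681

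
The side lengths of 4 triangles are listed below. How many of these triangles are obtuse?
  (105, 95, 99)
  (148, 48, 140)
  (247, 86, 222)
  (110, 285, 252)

2

(105,95,99): 95²+99² = 18826 > 11025 = 105² → acute
(148,48,140): 48²+140² = 21904 = 148² → right
(247,86,222): 86²+222² = 56680 < 61009 = 247² → obtuse
(110,285,252): 110²+252² = 75604 < 81225 = 285² → obtuse
2 of the 4 are obtuse.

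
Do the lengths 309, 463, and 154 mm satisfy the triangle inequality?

The two shorter sides sum to 463, exactly equal to the longest side 463.
That gives only a degenerate (flat) triangle — the inequality must be strict.

No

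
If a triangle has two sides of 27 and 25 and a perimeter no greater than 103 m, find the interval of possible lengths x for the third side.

Triangle inequality alone gives 2 < x < 52.
The perimeter condition gives x ≤ 103 − 27 − 25 = 51.
Intersecting the two: 2 < x ≤ 51.

2 < x ≤ 51 m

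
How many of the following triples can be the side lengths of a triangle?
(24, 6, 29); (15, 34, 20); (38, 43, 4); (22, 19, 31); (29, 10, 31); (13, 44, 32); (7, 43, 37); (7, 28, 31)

7

(6,24,29): 6+24 > 29 → valid
(15,20,34): 15+20 > 34 → valid
(4,38,43): 4+38 ≤ 43 → not valid
(19,22,31): 19+22 > 31 → valid
(10,29,31): 10+29 > 31 → valid
(13,32,44): 13+32 > 44 → valid
(7,37,43): 7+37 > 43 → valid
(7,28,31): 7+28 > 31 → valid
7 of the 8 triples form a triangle.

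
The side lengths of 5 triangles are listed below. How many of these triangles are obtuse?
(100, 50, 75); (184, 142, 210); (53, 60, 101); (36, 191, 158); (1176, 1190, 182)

3

(100,50,75): 50²+75² = 8125 < 10000 = 100² → obtuse
(184,142,210): 142²+184² = 54020 > 44100 = 210² → acute
(53,60,101): 53²+60² = 6409 < 10201 = 101² → obtuse
(36,191,158): 36²+158² = 26260 < 36481 = 191² → obtuse
(1176,1190,182): 182²+1176² = 1416100 = 1190² → right
3 of the 5 are obtuse.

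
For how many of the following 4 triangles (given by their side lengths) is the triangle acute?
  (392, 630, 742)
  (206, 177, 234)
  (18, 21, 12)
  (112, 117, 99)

(392,630,742): 392²+630² = 550564 = 742² → right
(206,177,234): 177²+206² = 73765 > 54756 = 234² → acute
(18,21,12): 12²+18² = 468 > 441 = 21² → acute
(112,117,99): 99²+112² = 22345 > 13689 = 117² → acute
3 of the 4 are acute.

3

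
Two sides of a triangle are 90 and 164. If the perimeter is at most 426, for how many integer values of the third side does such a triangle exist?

Triangle inequality: 74 < x < 254. Perimeter ≤ 426 gives x ≤ 426 − 90 − 164 = 172.
So 74 < x ≤ 172; integers 75 through 172: 98 values.

98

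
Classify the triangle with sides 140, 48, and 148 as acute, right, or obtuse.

Compare the square of the longest side to the sum of squares of the other two: 48² + 140² = 21904 = 148².

right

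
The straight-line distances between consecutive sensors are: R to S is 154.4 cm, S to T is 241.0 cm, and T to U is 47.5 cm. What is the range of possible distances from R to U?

The maximum is all hops collinear in one direction: 154.4 + 241.0 + 47.5 = 442.9.
The longest hop is 241.0; the others sum to 201.9. Folding the others back against it leaves at least 241.0 − 201.9 = 39.1.

39.1 ≤ RU ≤ 442.9 cm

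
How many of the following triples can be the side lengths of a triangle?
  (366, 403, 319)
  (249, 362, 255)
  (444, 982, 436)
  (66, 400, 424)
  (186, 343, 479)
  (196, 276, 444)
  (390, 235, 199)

(319,366,403): 319+366 > 403 → valid
(249,255,362): 249+255 > 362 → valid
(436,444,982): 436+444 ≤ 982 → not valid
(66,400,424): 66+400 > 424 → valid
(186,343,479): 186+343 > 479 → valid
(196,276,444): 196+276 > 444 → valid
(199,235,390): 199+235 > 390 → valid
6 of the 7 triples form a triangle.

6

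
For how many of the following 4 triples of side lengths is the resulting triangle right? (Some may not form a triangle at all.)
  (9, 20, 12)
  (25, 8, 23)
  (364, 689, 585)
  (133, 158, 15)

1

(9,20,12): 9²+12² = 225 < 400 = 20² → obtuse
(25,8,23): 8²+23² = 593 < 625 = 25² → obtuse
(364,689,585): 364²+585² = 474721 = 689² → right
(133,158,15): 15+133 ≤ 158, not a triangle
1 of the 4 is right.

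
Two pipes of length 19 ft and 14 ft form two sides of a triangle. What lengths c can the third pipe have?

By the triangle inequality, c must be less than 19 + 14 = 33 and greater than |19 − 14| = 5.

5 < c < 33 (ft)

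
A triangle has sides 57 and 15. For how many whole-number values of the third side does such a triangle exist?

29

The third side lies in the open interval (42, 72).
Integers from 43 to 71 inclusive: 71 − 43 + 1 = 29.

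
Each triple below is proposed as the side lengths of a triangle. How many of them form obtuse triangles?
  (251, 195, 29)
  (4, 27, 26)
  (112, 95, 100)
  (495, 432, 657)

1

(251,195,29): 29+195 ≤ 251, not a triangle
(4,27,26): 4²+26² = 692 < 729 = 27² → obtuse
(112,95,100): 95²+100² = 19025 > 12544 = 112² → acute
(495,432,657): 432²+495² = 431649 = 657² → right
1 of the 4 is obtuse.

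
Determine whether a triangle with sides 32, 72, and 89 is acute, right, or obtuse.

obtuse

Compare the square of the longest side to the sum of squares of the other two: 32² + 72² = 6208 < 7921 = 89².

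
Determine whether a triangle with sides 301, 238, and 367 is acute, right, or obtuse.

Compare the square of the longest side to the sum of squares of the other two: 238² + 301² = 147245 > 134689 = 367².

acute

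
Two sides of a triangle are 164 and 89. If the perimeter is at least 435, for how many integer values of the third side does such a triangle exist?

Triangle inequality: 75 < x < 253. Perimeter ≥ 435 gives x ≥ 435 − 164 − 89 = 182.
So 182 ≤ x < 253; integers 182 through 252: 71 values.

71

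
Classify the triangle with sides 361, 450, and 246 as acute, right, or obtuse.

obtuse

Compare the square of the longest side to the sum of squares of the other two: 246² + 361² = 190837 < 202500 = 450².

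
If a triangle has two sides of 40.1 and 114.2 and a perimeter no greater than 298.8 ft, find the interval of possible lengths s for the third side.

74.1 < s ≤ 144.5

Triangle inequality alone gives 74.1 < s < 154.3.
The perimeter condition gives s ≤ 298.8 − 40.1 − 114.2 = 144.5.
Intersecting the two: 74.1 < s ≤ 144.5.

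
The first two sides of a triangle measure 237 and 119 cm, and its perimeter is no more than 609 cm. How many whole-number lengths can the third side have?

Triangle inequality: 118 < x < 356. Perimeter ≤ 609 gives x ≤ 609 − 237 − 119 = 253.
So 118 < x ≤ 253; integers 119 through 253: 135 values.

135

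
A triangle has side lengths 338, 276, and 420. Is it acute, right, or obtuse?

Compare the square of the longest side to the sum of squares of the other two: 276² + 338² = 190420 > 176400 = 420².

acute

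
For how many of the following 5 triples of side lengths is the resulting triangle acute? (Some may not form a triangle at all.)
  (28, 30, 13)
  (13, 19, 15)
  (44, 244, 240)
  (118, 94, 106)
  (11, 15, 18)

(28,30,13): 13²+28² = 953 > 900 = 30² → acute
(13,19,15): 13²+15² = 394 > 361 = 19² → acute
(44,244,240): 44²+240² = 59536 = 244² → right
(118,94,106): 94²+106² = 20072 > 13924 = 118² → acute
(11,15,18): 11²+15² = 346 > 324 = 18² → acute
4 of the 5 are acute.

4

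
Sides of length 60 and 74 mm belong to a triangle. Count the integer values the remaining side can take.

119

The third side lies in the open interval (14, 134).
Integers from 15 to 133 inclusive: 133 − 15 + 1 = 119.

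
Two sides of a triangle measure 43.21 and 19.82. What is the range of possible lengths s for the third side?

By the triangle inequality, s must be less than 43.21 + 19.82 = 63.03 and greater than |43.21 − 19.82| = 23.39.

23.39 < s < 63.03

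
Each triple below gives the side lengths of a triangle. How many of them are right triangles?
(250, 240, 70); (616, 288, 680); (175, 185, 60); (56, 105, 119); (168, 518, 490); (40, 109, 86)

5

(250,240,70): 70²+240² = 62500 = 250² → right
(616,288,680): 288²+616² = 462400 = 680² → right
(175,185,60): 60²+175² = 34225 = 185² → right
(56,105,119): 56²+105² = 14161 = 119² → right
(168,518,490): 168²+490² = 268324 = 518² → right
(40,109,86): 40²+86² = 8996 < 11881 = 109² → obtuse
5 of the 6 are right.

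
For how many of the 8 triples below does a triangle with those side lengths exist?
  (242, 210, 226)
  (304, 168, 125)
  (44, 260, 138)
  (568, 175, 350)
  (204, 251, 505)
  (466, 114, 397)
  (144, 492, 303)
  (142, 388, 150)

(210,226,242): 210+226 > 242 → valid
(125,168,304): 125+168 ≤ 304 → not valid
(44,138,260): 44+138 ≤ 260 → not valid
(175,350,568): 175+350 ≤ 568 → not valid
(204,251,505): 204+251 ≤ 505 → not valid
(114,397,466): 114+397 > 466 → valid
(144,303,492): 144+303 ≤ 492 → not valid
(142,150,388): 142+150 ≤ 388 → not valid
2 of the 8 triples form a triangle.

2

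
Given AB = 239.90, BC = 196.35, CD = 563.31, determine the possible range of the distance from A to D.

127.06 ≤ AD ≤ 999.56

The maximum is all hops collinear in one direction: 239.90 + 196.35 + 563.31 = 999.56.
The longest hop is 563.31; the others sum to 436.25. Folding the others back against it leaves at least 563.31 − 436.25 = 127.06.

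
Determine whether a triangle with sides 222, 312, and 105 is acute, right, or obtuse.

Compare the square of the longest side to the sum of squares of the other two: 105² + 222² = 60309 < 97344 = 312².

obtuse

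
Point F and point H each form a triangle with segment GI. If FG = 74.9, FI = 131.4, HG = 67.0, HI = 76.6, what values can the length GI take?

From triangle FGI: |74.9 − 131.4| < GI < 74.9 + 131.4, i.e. 56.5 < GI < 206.3.
From triangle HGI: 9.6 < GI < 143.6.
Both must hold, so GI lies in the intersection.

56.5 < GI < 143.6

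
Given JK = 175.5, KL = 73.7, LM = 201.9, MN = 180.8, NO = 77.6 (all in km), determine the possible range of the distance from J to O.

0 ≤ JO ≤ 709.5 km

The maximum is all hops collinear in one direction: 175.5 + 73.7 + 201.9 + 180.8 + 77.6 = 709.5.
The longest hop is 201.9; the others sum to 507.6. Since 201.9 ≤ 507.6, the path can fold back on itself completely, so the minimum distance is 0.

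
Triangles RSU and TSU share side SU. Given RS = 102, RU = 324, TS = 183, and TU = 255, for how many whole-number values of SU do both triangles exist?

203

From triangle RSU: 222 < SU < 426.
From triangle TSU: 72 < SU < 438.
Intersection: 222 < SU < 426, so integers 223 through 425: 203 values.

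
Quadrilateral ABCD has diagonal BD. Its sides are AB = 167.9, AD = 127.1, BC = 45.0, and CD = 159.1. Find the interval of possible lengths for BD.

114.1 < BD < 204.1

From triangle ABD: |167.9 − 127.1| < BD < 167.9 + 127.1, i.e. 40.8 < BD < 295.0.
From triangle CBD: 114.1 < BD < 204.1.
Both must hold, so BD lies in the intersection.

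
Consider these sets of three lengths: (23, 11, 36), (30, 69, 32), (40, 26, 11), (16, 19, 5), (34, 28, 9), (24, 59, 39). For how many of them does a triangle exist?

3

(11,23,36): 11+23 ≤ 36 → not valid
(30,32,69): 30+32 ≤ 69 → not valid
(11,26,40): 11+26 ≤ 40 → not valid
(5,16,19): 5+16 > 19 → valid
(9,28,34): 9+28 > 34 → valid
(24,39,59): 24+39 > 59 → valid
3 of the 6 triples form a triangle.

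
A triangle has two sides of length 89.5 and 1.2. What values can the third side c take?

88.3 < c < 90.7

By the triangle inequality, c must be less than 89.5 + 1.2 = 90.7 and greater than |89.5 − 1.2| = 88.3.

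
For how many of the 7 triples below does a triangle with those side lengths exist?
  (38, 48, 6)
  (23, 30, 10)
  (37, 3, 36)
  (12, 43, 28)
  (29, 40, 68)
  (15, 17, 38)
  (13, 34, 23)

4

(6,38,48): 6+38 ≤ 48 → not valid
(10,23,30): 10+23 > 30 → valid
(3,36,37): 3+36 > 37 → valid
(12,28,43): 12+28 ≤ 43 → not valid
(29,40,68): 29+40 > 68 → valid
(15,17,38): 15+17 ≤ 38 → not valid
(13,23,34): 13+23 > 34 → valid
4 of the 7 triples form a triangle.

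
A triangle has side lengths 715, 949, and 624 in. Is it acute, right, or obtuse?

right

Compare the square of the longest side to the sum of squares of the other two: 624² + 715² = 900601 = 949².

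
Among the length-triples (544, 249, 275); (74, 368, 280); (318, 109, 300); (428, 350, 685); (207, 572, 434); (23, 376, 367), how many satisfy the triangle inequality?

(249,275,544): 249+275 ≤ 544 → not valid
(74,280,368): 74+280 ≤ 368 → not valid
(109,300,318): 109+300 > 318 → valid
(350,428,685): 350+428 > 685 → valid
(207,434,572): 207+434 > 572 → valid
(23,367,376): 23+367 > 376 → valid
4 of the 6 triples form a triangle.

4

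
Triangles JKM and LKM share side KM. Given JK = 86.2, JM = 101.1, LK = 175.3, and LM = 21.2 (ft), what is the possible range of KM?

154.1 < KM < 187.3

From triangle JKM: |86.2 − 101.1| < KM < 86.2 + 101.1, i.e. 14.9 < KM < 187.3.
From triangle LKM: 154.1 < KM < 196.5.
Both must hold, so KM lies in the intersection.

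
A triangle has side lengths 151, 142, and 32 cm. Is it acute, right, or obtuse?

obtuse

Compare the square of the longest side to the sum of squares of the other two: 32² + 142² = 21188 < 22801 = 151².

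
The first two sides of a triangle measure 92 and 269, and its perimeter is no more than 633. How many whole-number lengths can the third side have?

Triangle inequality: 177 < x < 361. Perimeter ≤ 633 gives x ≤ 633 − 92 − 269 = 272.
So 177 < x ≤ 272; integers 178 through 272: 95 values.

95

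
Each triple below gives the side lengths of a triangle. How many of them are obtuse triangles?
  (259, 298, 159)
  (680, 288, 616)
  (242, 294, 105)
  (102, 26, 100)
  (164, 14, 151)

2

(259,298,159): 159²+259² = 92362 > 88804 = 298² → acute
(680,288,616): 288²+616² = 462400 = 680² → right
(242,294,105): 105²+242² = 69589 < 86436 = 294² → obtuse
(102,26,100): 26²+100² = 10676 > 10404 = 102² → acute
(164,14,151): 14²+151² = 22997 < 26896 = 164² → obtuse
2 of the 5 are obtuse.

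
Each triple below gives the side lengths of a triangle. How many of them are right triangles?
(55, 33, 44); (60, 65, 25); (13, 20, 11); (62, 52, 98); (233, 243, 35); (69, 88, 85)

2

(55,33,44): 33²+44² = 3025 = 55² → right
(60,65,25): 25²+60² = 4225 = 65² → right
(13,20,11): 11²+13² = 290 < 400 = 20² → obtuse
(62,52,98): 52²+62² = 6548 < 9604 = 98² → obtuse
(233,243,35): 35²+233² = 55514 < 59049 = 243² → obtuse
(69,88,85): 69²+85² = 11986 > 7744 = 88² → acute
2 of the 6 are right.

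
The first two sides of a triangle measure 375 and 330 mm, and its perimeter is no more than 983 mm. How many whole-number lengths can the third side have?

233

Triangle inequality: 45 < x < 705. Perimeter ≤ 983 gives x ≤ 983 − 375 − 330 = 278.
So 45 < x ≤ 278; integers 46 through 278: 233 values.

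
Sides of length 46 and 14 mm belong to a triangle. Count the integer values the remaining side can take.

The third side lies in the open interval (32, 60).
Integers from 33 to 59 inclusive: 59 − 33 + 1 = 27.

27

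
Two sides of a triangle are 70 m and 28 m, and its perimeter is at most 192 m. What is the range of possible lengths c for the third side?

42 < c ≤ 94 m

Triangle inequality alone gives 42 < c < 98.
The perimeter condition gives c ≤ 192 − 70 − 28 = 94.
Intersecting the two: 42 < c ≤ 94.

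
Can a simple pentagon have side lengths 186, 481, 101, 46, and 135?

No

For a pentagon, each side must be shorter than the sum of the others.
Here the longest side is 481, but the remaining 4 sides sum to only 468.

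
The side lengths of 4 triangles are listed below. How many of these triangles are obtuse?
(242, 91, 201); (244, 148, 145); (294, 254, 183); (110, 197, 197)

(242,91,201): 91²+201² = 48682 < 58564 = 242² → obtuse
(244,148,145): 145²+148² = 42929 < 59536 = 244² → obtuse
(294,254,183): 183²+254² = 98005 > 86436 = 294² → acute
(110,197,197): 110²+197² = 50909 > 38809 = 197² → acute
2 of the 4 are obtuse.

2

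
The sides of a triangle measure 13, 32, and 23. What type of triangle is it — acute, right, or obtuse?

obtuse

Compare the square of the longest side to the sum of squares of the other two: 13² + 23² = 698 < 1024 = 32².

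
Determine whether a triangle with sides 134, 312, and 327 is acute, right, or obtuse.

Compare the square of the longest side to the sum of squares of the other two: 134² + 312² = 115300 > 106929 = 327².

acute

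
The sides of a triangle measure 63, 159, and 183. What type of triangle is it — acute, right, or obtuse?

Compare the square of the longest side to the sum of squares of the other two: 63² + 159² = 29250 < 33489 = 183².

obtuse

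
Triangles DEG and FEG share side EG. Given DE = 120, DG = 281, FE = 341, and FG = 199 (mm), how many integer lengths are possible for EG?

239

From triangle DEG: 161 < EG < 401.
From triangle FEG: 142 < EG < 540.
Intersection: 161 < EG < 401, so integers 162 through 400: 239 values.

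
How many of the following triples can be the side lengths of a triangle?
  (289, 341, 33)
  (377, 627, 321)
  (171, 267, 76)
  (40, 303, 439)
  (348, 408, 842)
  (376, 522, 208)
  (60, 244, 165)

2

(33,289,341): 33+289 ≤ 341 → not valid
(321,377,627): 321+377 > 627 → valid
(76,171,267): 76+171 ≤ 267 → not valid
(40,303,439): 40+303 ≤ 439 → not valid
(348,408,842): 348+408 ≤ 842 → not valid
(208,376,522): 208+376 > 522 → valid
(60,165,244): 60+165 ≤ 244 → not valid
2 of the 7 triples form a triangle.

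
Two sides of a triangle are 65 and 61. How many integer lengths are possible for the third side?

121

The third side lies in the open interval (4, 126).
Integers from 5 to 125 inclusive: 125 − 5 + 1 = 121.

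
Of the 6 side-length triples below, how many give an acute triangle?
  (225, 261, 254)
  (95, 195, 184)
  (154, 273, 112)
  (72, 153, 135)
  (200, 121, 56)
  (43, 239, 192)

(225,261,254): 225²+254² = 115141 > 68121 = 261² → acute
(95,195,184): 95²+184² = 42881 > 38025 = 195² → acute
(154,273,112): 112+154 ≤ 273, not a triangle
(72,153,135): 72²+135² = 23409 = 153² → right
(200,121,56): 56+121 ≤ 200, not a triangle
(43,239,192): 43+192 ≤ 239, not a triangle
2 of the 6 are acute.

2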